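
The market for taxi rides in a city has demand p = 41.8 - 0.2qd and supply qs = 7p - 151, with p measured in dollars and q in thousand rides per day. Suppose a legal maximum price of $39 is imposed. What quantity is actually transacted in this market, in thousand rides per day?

Rearranging demand gives qd = 209 - 5p. In a free market, 209 - 5p = 7p - 151 gives the equilibrium p* = 30, q* = 59.
The ceiling of 39 is above the equilibrium price 30, so it is not binding; the market clears at p* = 30, q* = 59.

59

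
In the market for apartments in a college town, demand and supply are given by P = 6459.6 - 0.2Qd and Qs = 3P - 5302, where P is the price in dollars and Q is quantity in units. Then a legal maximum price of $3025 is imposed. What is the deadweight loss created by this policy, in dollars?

Rearranging demand gives Qd = 32298 - 5P. Without the control the market clears where 32298 - 5P = 3P - 5302, i.e. P* = 4700 and Q* = 8798.
Because the ceiling (3025) lies below the market-clearing price, it is binding.
At P = 3025: Qd = 32298 - 5·3025 = 17173 and Qs = 3·3025 - 5302 = 3773.
Quantity traded falls to 3773. At Q = 3773 the demand price is (32298 - 3773)/5 = 5705 and the supply price is (5302 + 3773)/3 = 3025.
Deadweight loss = ½ · (5705 - 3025) · (8798 - 3773) = ½ · 2680 · 5025 = 6733500.

6733500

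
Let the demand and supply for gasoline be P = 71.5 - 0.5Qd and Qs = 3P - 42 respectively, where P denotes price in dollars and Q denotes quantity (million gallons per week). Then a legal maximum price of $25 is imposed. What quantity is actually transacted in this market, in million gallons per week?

33

Rearranging demand gives Qd = 143 - 2P. In a free market, 143 - 2P = 3P - 42 gives the equilibrium P* = 37, Q* = 69.
Since 25 < 37, the ceiling is binding.
At P = 25: Qd = 143 - 2·25 = 93 and Qs = 3·25 - 42 = 33.
The quantity actually transacted is the short side, supply: 33.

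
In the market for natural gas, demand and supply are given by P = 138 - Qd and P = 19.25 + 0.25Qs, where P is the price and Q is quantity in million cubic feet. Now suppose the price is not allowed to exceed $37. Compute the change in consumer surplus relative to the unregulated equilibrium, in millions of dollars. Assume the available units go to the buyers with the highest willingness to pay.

138

Rearranging demand gives Qd = 138 - P; rearranging supply gives Qs = 4P - 77. In a free market, 138 - P = 4P - 77 gives the equilibrium P* = 43, Q* = 95.
Since 37 < 43, the ceiling is binding.
At P = 37: Qd = 138 - 37 = 101 and Qs = 4·37 - 77 = 71.
Consumer surplus without the control is ½ · (138 - 43) · 95 = 4512.5.
With the ceiling, 71 units are sold at 37 (assume they go to the highest-value buyers). The demand price at Q = 71 is 67, so CS = ½ · [(138 - 37) + (67 - 37)] · 71 = 4650.5.
Change in consumer surplus = 4650.5 - 4512.5 = 138.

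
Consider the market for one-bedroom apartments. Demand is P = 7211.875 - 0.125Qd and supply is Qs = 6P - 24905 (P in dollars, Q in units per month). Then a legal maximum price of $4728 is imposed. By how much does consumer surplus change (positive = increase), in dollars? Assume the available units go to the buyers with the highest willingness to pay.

Rearranging demand gives Qd = 57695 - 8P. Setting quantity demanded equal to quantity supplied, 57695 - 8P = 6P - 24905, gives P* = 5900 and Q* = 10495.
The ceiling of 4728 is below the equilibrium price 5900, so it binds.
At P = 4728: Qd = 57695 - 8·4728 = 19871 and Qs = 6·4728 - 24905 = 3463.
Consumer surplus without the control is ½ · (7211.875 - 5900) · 10495 = 6884064.0625.
With the ceiling, 3463 units are sold at 4728 (assume they go to the highest-value buyers). The demand price at Q = 3463 is 6779, so CS = ½ · [(7211.875 - 4728) + (6779 - 4728)] · 3463 = 7852136.0625.
Change in consumer surplus = 7852136.0625 - 6884064.0625 = 968072.

968072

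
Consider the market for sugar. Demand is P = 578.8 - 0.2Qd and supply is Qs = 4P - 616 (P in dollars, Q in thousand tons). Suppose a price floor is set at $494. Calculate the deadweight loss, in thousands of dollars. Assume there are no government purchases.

60840

Rearranging demand gives Qd = 2894 - 5P. In a free market, 2894 - 5P = 4P - 616 gives the equilibrium P* = 390, Q* = 944.
Since 494 > 390, the floor is binding.
At P = 494: Qd = 2894 - 5·494 = 424 and Qs = 4·494 - 616 = 1360.
Quantity traded falls to 424. At Q = 424 the demand price is (2894 - 424)/5 = 494 and the supply price is (616 + 424)/4 = 260.
Deadweight loss = ½ · (494 - 260) · (944 - 424) = ½ · 234 · 520 = 60840.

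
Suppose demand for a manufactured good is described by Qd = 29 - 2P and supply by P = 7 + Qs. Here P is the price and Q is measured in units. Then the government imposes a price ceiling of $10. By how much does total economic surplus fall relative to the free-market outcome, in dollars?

3

Rearranging supply gives Qs = P - 7. Equilibrium: 29 - 2P = P - 7, so 36 = 3P and P* = 12, Q* = 5.
The ceiling of 10 is below the equilibrium price 12, so it binds.
At P = 10: Qd = 29 - 2·10 = 9 and Qs = 10 - 7 = 3.
Quantity traded falls to 3. At Q = 3 the demand price is (29 - 3)/2 = 13 and the supply price is 7 + 3 = 10.
Deadweight loss = ½ · (13 - 10) · (5 - 3) = ½ · 3 · 2 = 3.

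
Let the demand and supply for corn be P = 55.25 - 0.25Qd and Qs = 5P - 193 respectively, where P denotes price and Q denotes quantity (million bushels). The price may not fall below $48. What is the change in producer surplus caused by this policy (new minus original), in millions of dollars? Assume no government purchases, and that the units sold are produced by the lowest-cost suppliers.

Rearranging demand gives Qd = 221 - 4P. Setting quantity demanded equal to quantity supplied, 221 - 4P = 5P - 193, gives P* = 46 and Q* = 37.
Because the floor (48) lies above the market-clearing price, it is binding.
At P = 48: Qd = 221 - 4·48 = 29 and Qs = 5·48 - 193 = 47.
Producer surplus without the control is ½ · (46 - 38.6) · 37 = 136.9.
With the floor, 29 units are sold at 48. The supply price at Q = 29 is 44.4, so PS = ½ · [(48 - 38.6) + (48 - 44.4)] · 29 = 188.5.
Change in producer surplus = 188.5 - 136.9 = 51.6.

51.6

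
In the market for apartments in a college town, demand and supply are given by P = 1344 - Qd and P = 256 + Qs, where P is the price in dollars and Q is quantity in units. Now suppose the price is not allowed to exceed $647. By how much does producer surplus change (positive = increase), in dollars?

-71527.5

Rearranging demand gives Qd = 1344 - P; rearranging supply gives Qs = P - 256. In a free market, 1344 - P = P - 256 gives the equilibrium P* = 800, Q* = 544.
Since 647 < 800, the ceiling is binding.
At P = 647: Qd = 1344 - 647 = 697 and Qs = 647 - 256 = 391.
Producer surplus without the control is ½ · (800 - 256) · 544 = 147968.
With the ceiling, producers sell 391 units at 647, so PS = ½ · (647 - 256) · 391 = 76440.5.
Change in producer surplus = 76440.5 - 147968 = -71527.5.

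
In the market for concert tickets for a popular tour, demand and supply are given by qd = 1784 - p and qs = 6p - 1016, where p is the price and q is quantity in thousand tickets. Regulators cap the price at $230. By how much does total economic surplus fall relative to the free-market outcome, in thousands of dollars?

606900

Equilibrium: 1784 - p = 6p - 1016, so 2800 = 7p and p* = 400, q* = 1384.
Because the ceiling (230) lies below the market-clearing price, it is binding.
At p = 230: qd = 1784 - 230 = 1554 and qs = 6·230 - 1016 = 364.
Quantity traded falls to 364. At q = 364 the demand price is 1784 - 364 = 1420 and the supply price is (1016 + 364)/6 = 230.
Deadweight loss = ½ · (1420 - 230) · (1384 - 364) = ½ · 1190 · 1020 = 606900.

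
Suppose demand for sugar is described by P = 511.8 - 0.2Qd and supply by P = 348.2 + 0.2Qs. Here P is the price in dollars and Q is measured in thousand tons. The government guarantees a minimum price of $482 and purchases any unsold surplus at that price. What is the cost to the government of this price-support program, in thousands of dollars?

Rearranging demand gives Qd = 2559 - 5P; rearranging supply gives Qs = 5P - 1741. Setting quantity demanded equal to quantity supplied, 2559 - 5P = 5P - 1741, gives P* = 430 and Q* = 409.
Because the floor (482) lies above the market-clearing price, it is binding.
At P = 482: Qd = 2559 - 5·482 = 149 and Qs = 5·482 - 1741 = 669.
Surplus = Qs - Qd = 520.
Government expenditure = surplus × support price = 520 × 482 = 250640.

250640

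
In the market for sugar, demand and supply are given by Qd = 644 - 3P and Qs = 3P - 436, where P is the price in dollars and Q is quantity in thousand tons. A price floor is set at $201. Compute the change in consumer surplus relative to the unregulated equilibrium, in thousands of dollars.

In a free market, 644 - 3P = 3P - 436 gives the equilibrium P* = 180, Q* = 104.
Since 201 > 180, the floor is binding.
At P = 201: Qd = 644 - 3·201 = 41 and Qs = 3·201 - 436 = 167.
Consumer surplus without the control is ½ · (644/3 - 180) · 104 = 5408/3.
With the floor, consumers buy 41 units at 201, so CS = ½ · (644/3 - 201) · 41 = 1681/6.
Change in consumer surplus = 1681/6 - 5408/3 = -1522.5.

-1522.5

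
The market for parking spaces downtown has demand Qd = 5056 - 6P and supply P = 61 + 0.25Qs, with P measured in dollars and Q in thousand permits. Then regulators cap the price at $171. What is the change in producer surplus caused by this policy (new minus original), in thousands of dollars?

Rearranging supply gives Qs = 4P - 244. Equilibrium: 5056 - 6P = 4P - 244, so 5300 = 10P and P* = 530, Q* = 1876.
Since 171 < 530, the ceiling is binding.
At P = 171: Qd = 5056 - 6·171 = 4030 and Qs = 4·171 - 244 = 440.
Producer surplus without the control is ½ · (530 - 61) · 1876 = 439922.
With the ceiling, producers sell 440 units at 171, so PS = ½ · (171 - 61) · 440 = 24200.
Change in producer surplus = 24200 - 439922 = -415722.

-415722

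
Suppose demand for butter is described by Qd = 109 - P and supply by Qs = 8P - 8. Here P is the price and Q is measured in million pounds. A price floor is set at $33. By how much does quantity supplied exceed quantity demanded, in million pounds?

180

Without the control the market clears where 109 - P = 8P - 8, i.e. P* = 13 and Q* = 96.
The floor of 33 is above the equilibrium price 13, so it binds.
At P = 33: Qd = 109 - 33 = 76 and Qs = 8·33 - 8 = 256.
Surplus = Qs - Qd = 256 - 76 = 180.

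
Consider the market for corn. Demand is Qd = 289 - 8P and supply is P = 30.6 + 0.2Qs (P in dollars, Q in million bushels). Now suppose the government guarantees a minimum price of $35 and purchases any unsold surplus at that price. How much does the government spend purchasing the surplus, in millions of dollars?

455

Rearranging supply gives Qs = 5P - 153. Without the control the market clears where 289 - 8P = 5P - 153, i.e. P* = 34 and Q* = 17.
Because the floor (35) lies above the market-clearing price, it is binding.
At P = 35: Qd = 289 - 8·35 = 9 and Qs = 5·35 - 153 = 22.
Surplus = Qs - Qd = 13.
Government expenditure = surplus × support price = 13 × 35 = 455.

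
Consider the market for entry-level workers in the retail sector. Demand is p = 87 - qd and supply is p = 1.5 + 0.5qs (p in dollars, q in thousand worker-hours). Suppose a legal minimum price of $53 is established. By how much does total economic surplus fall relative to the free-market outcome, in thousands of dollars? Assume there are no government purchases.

396.75

Rearranging demand gives qd = 87 - p; rearranging supply gives qs = 2p - 3. Equilibrium: 87 - p = 2p - 3, so 90 = 3p and p* = 30, q* = 57.
Since 53 > 30, the floor is binding.
At p = 53: qd = 87 - 53 = 34 and qs = 2·53 - 3 = 103.
Quantity traded falls to 34. At q = 34 the demand price is 87 - 34 = 53 and the supply price is (3 + 34)/2 = 18.5.
Deadweight loss = ½ · (53 - 18.5) · (57 - 34) = ½ · 34.5 · 23 = 396.75.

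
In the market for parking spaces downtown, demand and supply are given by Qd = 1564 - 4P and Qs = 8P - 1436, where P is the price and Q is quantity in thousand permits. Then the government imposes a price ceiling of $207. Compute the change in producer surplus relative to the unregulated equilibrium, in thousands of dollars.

Setting quantity demanded equal to quantity supplied, 1564 - 4P = 8P - 1436, gives P* = 250 and Q* = 564.
Since 207 < 250, the ceiling is binding.
At P = 207: Qd = 1564 - 4·207 = 736 and Qs = 8·207 - 1436 = 220.
Producer surplus without the control is ½ · (250 - 179.5) · 564 = 19881.
With the ceiling, producers sell 220 units at 207, so PS = ½ · (207 - 179.5) · 220 = 3025.
Change in producer surplus = 3025 - 19881 = -16856.

-16856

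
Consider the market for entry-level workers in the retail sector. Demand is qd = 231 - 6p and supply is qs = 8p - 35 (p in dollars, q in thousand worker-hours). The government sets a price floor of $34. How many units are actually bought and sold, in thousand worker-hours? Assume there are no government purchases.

Equilibrium: 231 - 6p = 8p - 35, so 266 = 14p and p* = 19, q* = 117.
Since 34 > 19, the floor is binding.
At p = 34: qd = 231 - 6·34 = 27 and qs = 8·34 - 35 = 237.
The quantity actually transacted is the short side, demand: 27.

27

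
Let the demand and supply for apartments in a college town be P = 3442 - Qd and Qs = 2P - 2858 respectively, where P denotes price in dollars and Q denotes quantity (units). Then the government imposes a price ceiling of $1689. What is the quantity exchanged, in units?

Rearranging demand gives Qd = 3442 - P. In a free market, 3442 - P = 2P - 2858 gives the equilibrium P* = 2100, Q* = 1342.
The ceiling of 1689 is below the equilibrium price 2100, so it binds.
At P = 1689: Qd = 3442 - 1689 = 1753 and Qs = 2·1689 - 2858 = 520.
The quantity actually transacted is the short side, supply: 520.

520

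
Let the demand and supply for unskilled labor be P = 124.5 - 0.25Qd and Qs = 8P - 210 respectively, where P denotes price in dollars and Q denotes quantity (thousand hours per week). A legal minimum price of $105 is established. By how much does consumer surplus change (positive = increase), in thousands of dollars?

Rearranging demand gives Qd = 498 - 4P. Without the control the market clears where 498 - 4P = 8P - 210, i.e. P* = 59 and Q* = 262.
Because the floor (105) lies above the market-clearing price, it is binding.
At P = 105: Qd = 498 - 4·105 = 78 and Qs = 8·105 - 210 = 630.
Consumer surplus without the control is ½ · (124.5 - 59) · 262 = 8580.5.
With the floor, consumers buy 78 units at 105, so CS = ½ · (124.5 - 105) · 78 = 760.5.
Change in consumer surplus = 760.5 - 8580.5 = -7820.

-7820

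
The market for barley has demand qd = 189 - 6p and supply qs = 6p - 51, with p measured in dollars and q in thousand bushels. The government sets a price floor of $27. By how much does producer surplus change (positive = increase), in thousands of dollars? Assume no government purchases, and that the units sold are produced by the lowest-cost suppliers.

42

Equilibrium: 189 - 6p = 6p - 51, so 240 = 12p and p* = 20, q* = 69.
The floor of 27 is above the equilibrium price 20, so it binds.
At p = 27: qd = 189 - 6·27 = 27 and qs = 6·27 - 51 = 111.
Producer surplus without the control is ½ · (20 - 8.5) · 69 = 396.75.
With the floor, 27 units are sold at 27. The supply price at q = 27 is 13, so PS = ½ · [(27 - 8.5) + (27 - 13)] · 27 = 438.75.
Change in producer surplus = 438.75 - 396.75 = 42.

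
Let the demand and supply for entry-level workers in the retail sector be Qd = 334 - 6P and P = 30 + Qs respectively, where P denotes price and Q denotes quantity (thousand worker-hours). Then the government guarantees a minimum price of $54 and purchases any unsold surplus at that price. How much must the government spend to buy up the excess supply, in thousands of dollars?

Rearranging supply gives Qs = P - 30. In a free market, 334 - 6P = P - 30 gives the equilibrium P* = 52, Q* = 22.
Because the floor (54) lies above the market-clearing price, it is binding.
At P = 54: Qd = 334 - 6·54 = 10 and Qs = 54 - 30 = 24.
Surplus = Qs - Qd = 14.
Government expenditure = surplus × support price = 14 × 54 = 756.

756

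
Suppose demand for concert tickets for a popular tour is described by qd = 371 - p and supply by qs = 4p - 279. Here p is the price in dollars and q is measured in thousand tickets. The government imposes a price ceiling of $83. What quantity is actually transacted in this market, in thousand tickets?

53

Equilibrium: 371 - p = 4p - 279, so 650 = 5p and p* = 130, q* = 241.
The ceiling of 83 is below the equilibrium price 130, so it binds.
At p = 83: qd = 371 - 83 = 288 and qs = 4·83 - 279 = 53.
The quantity actually transacted is the short side, supply: 53.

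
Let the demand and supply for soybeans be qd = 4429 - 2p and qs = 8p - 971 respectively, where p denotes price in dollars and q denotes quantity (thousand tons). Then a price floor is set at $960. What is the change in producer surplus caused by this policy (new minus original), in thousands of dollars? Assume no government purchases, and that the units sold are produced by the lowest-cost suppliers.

1009680

In a free market, 4429 - 2p = 8p - 971 gives the equilibrium p* = 540, q* = 3349.
Since 960 > 540, the floor is binding.
At p = 960: qd = 4429 - 2·960 = 2509 and qs = 8·960 - 971 = 6709.
Producer surplus without the control is ½ · (540 - 121.375) · 3349 = 700987.5625.
With the floor, 2509 units are sold at 960. The supply price at q = 2509 is 435, so PS = ½ · [(960 - 121.375) + (960 - 435)] · 2509 = 1710667.5625.
Change in producer surplus = 1710667.5625 - 700987.5625 = 1009680.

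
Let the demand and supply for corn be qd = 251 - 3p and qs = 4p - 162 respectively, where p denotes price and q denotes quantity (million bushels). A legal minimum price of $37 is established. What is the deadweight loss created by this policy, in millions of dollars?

0

In a free market, 251 - 3p = 4p - 162 gives the equilibrium p* = 59, q* = 74.
Since 37 is below p* = 59, the floor does not bind and the free-market outcome prevails.
Since the control does not bind, no trades are prevented and deadweight loss is zero.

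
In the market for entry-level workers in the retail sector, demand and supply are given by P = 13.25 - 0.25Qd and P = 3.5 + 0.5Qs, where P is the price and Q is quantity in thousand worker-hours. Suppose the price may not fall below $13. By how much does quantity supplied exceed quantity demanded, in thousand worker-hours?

Rearranging demand gives Qd = 53 - 4P; rearranging supply gives Qs = 2P - 7. Setting quantity demanded equal to quantity supplied, 53 - 4P = 2P - 7, gives P* = 10 and Q* = 13.
Because the floor (13) lies above the market-clearing price, it is binding.
At P = 13: Qd = 53 - 4·13 = 1 and Qs = 2·13 - 7 = 19.
Surplus = Qs - Qd = 19 - 1 = 18.

18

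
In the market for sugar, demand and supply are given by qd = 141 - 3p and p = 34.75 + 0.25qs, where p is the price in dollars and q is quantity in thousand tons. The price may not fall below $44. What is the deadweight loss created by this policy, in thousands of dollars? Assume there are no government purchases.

42

Rearranging supply gives qs = 4p - 139. Setting quantity demanded equal to quantity supplied, 141 - 3p = 4p - 139, gives p* = 40 and q* = 21.
Because the floor (44) lies above the market-clearing price, it is binding.
At p = 44: qd = 141 - 3·44 = 9 and qs = 4·44 - 139 = 37.
Quantity traded falls to 9. At q = 9 the demand price is (141 - 9)/3 = 44 and the supply price is (139 + 9)/4 = 37.
Deadweight loss = ½ · (44 - 37) · (21 - 9) = ½ · 7 · 12 = 42.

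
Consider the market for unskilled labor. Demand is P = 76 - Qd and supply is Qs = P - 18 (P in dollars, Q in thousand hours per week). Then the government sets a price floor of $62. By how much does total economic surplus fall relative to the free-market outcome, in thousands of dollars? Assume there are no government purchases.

225

Rearranging demand gives Qd = 76 - P. Without the control the market clears where 76 - P = P - 18, i.e. P* = 47 and Q* = 29.
Because the floor (62) lies above the market-clearing price, it is binding.
At P = 62: Qd = 76 - 62 = 14 and Qs = 62 - 18 = 44.
Quantity traded falls to 14. At Q = 14 the demand price is 76 - 14 = 62 and the supply price is 18 + 14 = 32.
Deadweight loss = ½ · (62 - 32) · (29 - 14) = ½ · 30 · 15 = 225.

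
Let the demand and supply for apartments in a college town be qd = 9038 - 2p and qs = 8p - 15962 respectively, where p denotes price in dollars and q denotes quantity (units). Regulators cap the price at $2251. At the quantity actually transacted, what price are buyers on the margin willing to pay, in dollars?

Setting quantity demanded equal to quantity supplied, 9038 - 2p = 8p - 15962, gives p* = 2500 and q* = 4038.
Since 2251 < 2500, the ceiling is binding.
At p = 2251: qd = 9038 - 2·2251 = 4536 and qs = 8·2251 - 15962 = 2046.
Only 2046 units reach the market. On the demand curve, the marginal buyer's willingness to pay at q = 2046 is (9038 - 2046)/2 = 3496.

3496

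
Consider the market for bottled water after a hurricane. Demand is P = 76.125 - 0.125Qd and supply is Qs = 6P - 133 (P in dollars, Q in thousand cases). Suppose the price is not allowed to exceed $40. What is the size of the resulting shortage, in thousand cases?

182

Rearranging demand gives Qd = 609 - 8P. Without the control the market clears where 609 - 8P = 6P - 133, i.e. P* = 53 and Q* = 185.
Because the ceiling (40) lies below the market-clearing price, it is binding.
At P = 40: Qd = 609 - 8·40 = 289 and Qs = 6·40 - 133 = 107.
Shortage = Qd - Qs = 289 - 107 = 182.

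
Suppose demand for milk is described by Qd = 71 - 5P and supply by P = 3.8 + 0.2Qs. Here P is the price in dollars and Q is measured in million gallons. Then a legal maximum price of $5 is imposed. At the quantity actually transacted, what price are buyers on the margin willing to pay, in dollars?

13

Rearranging supply gives Qs = 5P - 19. In a free market, 71 - 5P = 5P - 19 gives the equilibrium P* = 9, Q* = 26.
The ceiling of 5 is below the equilibrium price 9, so it binds.
At P = 5: Qd = 71 - 5·5 = 46 and Qs = 5·5 - 19 = 6.
Only 6 units reach the market. On the demand curve, the marginal buyer's willingness to pay at Q = 6 is (71 - 6)/5 = 13.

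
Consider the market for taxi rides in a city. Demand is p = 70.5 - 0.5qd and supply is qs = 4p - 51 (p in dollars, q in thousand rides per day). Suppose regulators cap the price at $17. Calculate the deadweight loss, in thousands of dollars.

Rearranging demand gives qd = 141 - 2p. In a free market, 141 - 2p = 4p - 51 gives the equilibrium p* = 32, q* = 77.
Since 17 < 32, the ceiling is binding.
At p = 17: qd = 141 - 2·17 = 107 and qs = 4·17 - 51 = 17.
Quantity traded falls to 17. At q = 17 the demand price is (141 - 17)/2 = 62 and the supply price is (51 + 17)/4 = 17.
Deadweight loss = ½ · (62 - 17) · (77 - 17) = ½ · 45 · 60 = 1350.

1350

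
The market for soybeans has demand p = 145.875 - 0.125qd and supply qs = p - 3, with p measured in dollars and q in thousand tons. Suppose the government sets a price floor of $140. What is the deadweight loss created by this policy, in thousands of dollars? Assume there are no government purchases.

Rearranging demand gives qd = 1167 - 8p. Setting quantity demanded equal to quantity supplied, 1167 - 8p = p - 3, gives p* = 130 and q* = 127.
The floor of 140 is above the equilibrium price 130, so it binds.
At p = 140: qd = 1167 - 8·140 = 47 and qs = 140 - 3 = 137.
Quantity traded falls to 47. At q = 47 the demand price is (1167 - 47)/8 = 140 and the supply price is 3 + 47 = 50.
Deadweight loss = ½ · (140 - 50) · (127 - 47) = ½ · 90 · 80 = 3600.

3600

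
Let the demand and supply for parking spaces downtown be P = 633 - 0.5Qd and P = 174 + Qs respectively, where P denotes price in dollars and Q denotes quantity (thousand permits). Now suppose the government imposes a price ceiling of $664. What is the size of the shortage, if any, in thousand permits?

0

Rearranging demand gives Qd = 1266 - 2P; rearranging supply gives Qs = P - 174. Setting quantity demanded equal to quantity supplied, 1266 - 2P = P - 174, gives P* = 480 and Q* = 306.
Since 664 is above P* = 480, the ceiling does not bind and the free-market outcome prevails.
Since the control does not bind, there is no shortage.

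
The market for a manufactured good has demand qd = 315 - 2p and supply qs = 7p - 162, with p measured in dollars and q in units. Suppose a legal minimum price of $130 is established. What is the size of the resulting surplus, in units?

In a free market, 315 - 2p = 7p - 162 gives the equilibrium p* = 53, q* = 209.
Because the floor (130) lies above the market-clearing price, it is binding.
At p = 130: qd = 315 - 2·130 = 55 and qs = 7·130 - 162 = 748.
Surplus = qs - qd = 748 - 55 = 693.

693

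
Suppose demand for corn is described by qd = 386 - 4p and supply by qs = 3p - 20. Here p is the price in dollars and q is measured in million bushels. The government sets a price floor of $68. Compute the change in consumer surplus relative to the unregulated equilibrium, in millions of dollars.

-1340

Setting quantity demanded equal to quantity supplied, 386 - 4p = 3p - 20, gives p* = 58 and q* = 154.
Since 68 > 58, the floor is binding.
At p = 68: qd = 386 - 4·68 = 114 and qs = 3·68 - 20 = 184.
Consumer surplus without the control is ½ · (96.5 - 58) · 154 = 2964.5.
With the floor, consumers buy 114 units at 68, so CS = ½ · (96.5 - 68) · 114 = 1624.5.
Change in consumer surplus = 1624.5 - 2964.5 = -1340.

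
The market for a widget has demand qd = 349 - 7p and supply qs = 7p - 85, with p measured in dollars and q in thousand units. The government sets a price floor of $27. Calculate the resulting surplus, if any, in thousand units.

Equilibrium: 349 - 7p = 7p - 85, so 434 = 14p and p* = 31, q* = 132.
The floor of 27 is below the equilibrium price 31, so it is not binding; the market clears at p* = 31, q* = 132.
Since the control does not bind, there is no surplus.

0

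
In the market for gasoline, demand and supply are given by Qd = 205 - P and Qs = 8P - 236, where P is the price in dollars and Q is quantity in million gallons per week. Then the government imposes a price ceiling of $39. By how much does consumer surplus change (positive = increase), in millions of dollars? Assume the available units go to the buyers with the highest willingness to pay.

Setting quantity demanded equal to quantity supplied, 205 - P = 8P - 236, gives P* = 49 and Q* = 156.
Since 39 < 49, the ceiling is binding.
At P = 39: Qd = 205 - 39 = 166 and Qs = 8·39 - 236 = 76.
Consumer surplus without the control is ½ · (205 - 49) · 156 = 12168.
With the ceiling, 76 units are sold at 39 (assume they go to the highest-value buyers). The demand price at Q = 76 is 129, so CS = ½ · [(205 - 39) + (129 - 39)] · 76 = 9728.
Change in consumer surplus = 9728 - 12168 = -2440.

-2440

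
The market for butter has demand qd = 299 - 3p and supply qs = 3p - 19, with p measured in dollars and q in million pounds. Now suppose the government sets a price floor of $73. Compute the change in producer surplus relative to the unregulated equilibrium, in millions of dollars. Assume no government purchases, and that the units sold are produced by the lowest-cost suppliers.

1000

In a free market, 299 - 3p = 3p - 19 gives the equilibrium p* = 53, q* = 140.
Since 73 > 53, the floor is binding.
At p = 73: qd = 299 - 3·73 = 80 and qs = 3·73 - 19 = 200.
Producer surplus without the control is ½ · (53 - 19/3) · 140 = 9800/3.
With the floor, 80 units are sold at 73. The supply price at q = 80 is 33, so PS = ½ · [(73 - 19/3) + (73 - 33)] · 80 = 12800/3.
Change in producer surplus = 12800/3 - 9800/3 = 1000.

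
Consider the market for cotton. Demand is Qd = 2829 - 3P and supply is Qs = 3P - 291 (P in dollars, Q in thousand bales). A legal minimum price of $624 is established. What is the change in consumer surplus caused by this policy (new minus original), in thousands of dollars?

Without the control the market clears where 2829 - 3P = 3P - 291, i.e. P* = 520 and Q* = 1269.
Since 624 > 520, the floor is binding.
At P = 624: Qd = 2829 - 3·624 = 957 and Qs = 3·624 - 291 = 1581.
Consumer surplus without the control is ½ · (943 - 520) · 1269 = 268393.5.
With the floor, consumers buy 957 units at 624, so CS = ½ · (943 - 624) · 957 = 152641.5.
Change in consumer surplus = 152641.5 - 268393.5 = -115752.

-115752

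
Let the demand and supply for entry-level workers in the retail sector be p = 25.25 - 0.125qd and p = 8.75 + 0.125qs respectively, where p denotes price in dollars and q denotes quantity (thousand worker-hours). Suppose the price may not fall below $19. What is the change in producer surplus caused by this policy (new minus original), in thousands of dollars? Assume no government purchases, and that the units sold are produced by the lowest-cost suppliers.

Rearranging demand gives qd = 202 - 8p; rearranging supply gives qs = 8p - 70. Without the control the market clears where 202 - 8p = 8p - 70, i.e. p* = 17 and q* = 66.
Since 19 > 17, the floor is binding.
At p = 19: qd = 202 - 8·19 = 50 and qs = 8·19 - 70 = 82.
Producer surplus without the control is ½ · (17 - 8.75) · 66 = 272.25.
With the floor, 50 units are sold at 19. The supply price at q = 50 is 15, so PS = ½ · [(19 - 8.75) + (19 - 15)] · 50 = 356.25.
Change in producer surplus = 356.25 - 272.25 = 84.

84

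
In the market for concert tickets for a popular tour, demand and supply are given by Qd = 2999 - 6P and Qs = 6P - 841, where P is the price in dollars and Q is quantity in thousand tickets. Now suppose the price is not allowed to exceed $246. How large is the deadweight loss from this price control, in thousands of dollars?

In a free market, 2999 - 6P = 6P - 841 gives the equilibrium P* = 320, Q* = 1079.
Since 246 < 320, the ceiling is binding.
At P = 246: Qd = 2999 - 6·246 = 1523 and Qs = 6·246 - 841 = 635.
Quantity traded falls to 635. At Q = 635 the demand price is (2999 - 635)/6 = 394 and the supply price is (841 + 635)/6 = 246.
Deadweight loss = ½ · (394 - 246) · (1079 - 635) = ½ · 148 · 444 = 32856.

32856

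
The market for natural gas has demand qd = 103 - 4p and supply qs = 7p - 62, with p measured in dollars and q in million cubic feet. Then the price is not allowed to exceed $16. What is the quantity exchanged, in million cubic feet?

43

Setting quantity demanded equal to quantity supplied, 103 - 4p = 7p - 62, gives p* = 15 and q* = 43.
Since 16 is above p* = 15, the ceiling does not bind and the free-market outcome prevails.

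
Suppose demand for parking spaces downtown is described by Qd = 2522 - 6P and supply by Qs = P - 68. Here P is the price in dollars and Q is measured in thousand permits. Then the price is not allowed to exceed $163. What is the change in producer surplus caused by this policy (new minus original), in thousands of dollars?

-41089.5

In a free market, 2522 - 6P = P - 68 gives the equilibrium P* = 370, Q* = 302.
Since 163 < 370, the ceiling is binding.
At P = 163: Qd = 2522 - 6·163 = 1544 and Qs = 163 - 68 = 95.
Producer surplus without the control is ½ · (370 - 68) · 302 = 45602.
With the ceiling, producers sell 95 units at 163, so PS = ½ · (163 - 68) · 95 = 4512.5.
Change in producer surplus = 4512.5 - 45602 = -41089.5.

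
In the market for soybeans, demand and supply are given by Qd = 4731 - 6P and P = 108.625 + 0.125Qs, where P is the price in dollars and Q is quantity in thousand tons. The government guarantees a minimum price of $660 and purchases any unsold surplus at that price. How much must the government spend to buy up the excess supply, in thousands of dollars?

Rearranging supply gives Qs = 8P - 869. Setting quantity demanded equal to quantity supplied, 4731 - 6P = 8P - 869, gives P* = 400 and Q* = 2331.
The floor of 660 is above the equilibrium price 400, so it binds.
At P = 660: Qd = 4731 - 6·660 = 771 and Qs = 8·660 - 869 = 4411.
Surplus = Qs - Qd = 3640.
Government expenditure = surplus × support price = 3640 × 660 = 2402400.

2402400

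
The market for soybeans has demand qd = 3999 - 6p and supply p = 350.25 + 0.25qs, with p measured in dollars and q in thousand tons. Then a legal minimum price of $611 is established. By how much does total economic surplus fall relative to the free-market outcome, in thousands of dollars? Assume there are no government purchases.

37807.5

Rearranging supply gives qs = 4p - 1401. Setting quantity demanded equal to quantity supplied, 3999 - 6p = 4p - 1401, gives p* = 540 and q* = 759.
Because the floor (611) lies above the market-clearing price, it is binding.
At p = 611: qd = 3999 - 6·611 = 333 and qs = 4·611 - 1401 = 1043.
Quantity traded falls to 333. At q = 333 the demand price is (3999 - 333)/6 = 611 and the supply price is (1401 + 333)/4 = 433.5.
Deadweight loss = ½ · (611 - 433.5) · (759 - 333) = ½ · 177.5 · 426 = 37807.5.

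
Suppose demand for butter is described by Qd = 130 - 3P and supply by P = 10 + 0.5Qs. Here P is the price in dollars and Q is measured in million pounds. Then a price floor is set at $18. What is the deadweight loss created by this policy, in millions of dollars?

0

Rearranging supply gives Qs = 2P - 20. In a free market, 130 - 3P = 2P - 20 gives the equilibrium P* = 30, Q* = 40.
Since 18 is below P* = 30, the floor does not bind and the free-market outcome prevails.
Since the control does not bind, no trades are prevented and deadweight loss is zero.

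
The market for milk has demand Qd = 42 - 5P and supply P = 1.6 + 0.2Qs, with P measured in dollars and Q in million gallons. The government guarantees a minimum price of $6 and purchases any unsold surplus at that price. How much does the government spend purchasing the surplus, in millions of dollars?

60

Rearranging supply gives Qs = 5P - 8. Without the control the market clears where 42 - 5P = 5P - 8, i.e. P* = 5 and Q* = 17.
The floor of 6 is above the equilibrium price 5, so it binds.
At P = 6: Qd = 42 - 5·6 = 12 and Qs = 5·6 - 8 = 22.
Surplus = Qs - Qd = 10.
Government expenditure = surplus × support price = 10 × 6 = 60.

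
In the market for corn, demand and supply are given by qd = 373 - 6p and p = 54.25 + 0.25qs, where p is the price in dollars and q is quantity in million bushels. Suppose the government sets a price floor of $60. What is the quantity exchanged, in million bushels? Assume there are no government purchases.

Rearranging supply gives qs = 4p - 217. In a free market, 373 - 6p = 4p - 217 gives the equilibrium p* = 59, q* = 19.
Since 60 > 59, the floor is binding.
At p = 60: qd = 373 - 6·60 = 13 and qs = 4·60 - 217 = 23.
The quantity actually transacted is the short side, demand: 13.

13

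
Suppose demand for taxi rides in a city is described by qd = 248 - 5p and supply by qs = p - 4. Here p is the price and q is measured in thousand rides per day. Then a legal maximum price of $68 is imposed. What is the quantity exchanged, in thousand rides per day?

Equilibrium: 248 - 5p = p - 4, so 252 = 6p and p* = 42, q* = 38.
The ceiling of 68 is above the equilibrium price 42, so it is not binding; the market clears at p* = 42, q* = 38.

38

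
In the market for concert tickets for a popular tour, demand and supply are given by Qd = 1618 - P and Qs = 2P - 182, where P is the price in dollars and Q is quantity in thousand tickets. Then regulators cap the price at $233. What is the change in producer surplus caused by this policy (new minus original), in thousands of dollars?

Without the control the market clears where 1618 - P = 2P - 182, i.e. P* = 600 and Q* = 1018.
Since 233 < 600, the ceiling is binding.
At P = 233: Qd = 1618 - 233 = 1385 and Qs = 2·233 - 182 = 284.
Producer surplus without the control is ½ · (600 - 91) · 1018 = 259081.
With the ceiling, producers sell 284 units at 233, so PS = ½ · (233 - 91) · 284 = 20164.
Change in producer surplus = 20164 - 259081 = -238917.

-238917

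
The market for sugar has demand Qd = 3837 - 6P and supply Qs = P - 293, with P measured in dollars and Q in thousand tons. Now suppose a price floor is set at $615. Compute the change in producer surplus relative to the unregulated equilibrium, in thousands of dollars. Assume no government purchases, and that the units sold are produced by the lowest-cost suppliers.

In a free market, 3837 - 6P = P - 293 gives the equilibrium P* = 590, Q* = 297.
The floor of 615 is above the equilibrium price 590, so it binds.
At P = 615: Qd = 3837 - 6·615 = 147 and Qs = 615 - 293 = 322.
Producer surplus without the control is ½ · (590 - 293) · 297 = 44104.5.
With the floor, 147 units are sold at 615. The supply price at Q = 147 is 440, so PS = ½ · [(615 - 293) + (615 - 440)] · 147 = 36529.5.
Change in producer surplus = 36529.5 - 44104.5 = -7575.

-7575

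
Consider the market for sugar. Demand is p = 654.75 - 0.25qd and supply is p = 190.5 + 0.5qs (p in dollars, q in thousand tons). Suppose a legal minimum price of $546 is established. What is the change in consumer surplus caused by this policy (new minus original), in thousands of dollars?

-24242

Rearranging demand gives qd = 2619 - 4p; rearranging supply gives qs = 2p - 381. Equilibrium: 2619 - 4p = 2p - 381, so 3000 = 6p and p* = 500, q* = 619.
Since 546 > 500, the floor is binding.
At p = 546: qd = 2619 - 4·546 = 435 and qs = 2·546 - 381 = 711.
Consumer surplus without the control is ½ · (654.75 - 500) · 619 = 47895.125.
With the floor, consumers buy 435 units at 546, so CS = ½ · (654.75 - 546) · 435 = 23653.125.
Change in consumer surplus = 23653.125 - 47895.125 = -24242.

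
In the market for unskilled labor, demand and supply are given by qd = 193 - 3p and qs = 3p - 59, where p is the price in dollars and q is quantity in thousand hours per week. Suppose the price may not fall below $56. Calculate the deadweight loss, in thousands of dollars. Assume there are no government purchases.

588

In a free market, 193 - 3p = 3p - 59 gives the equilibrium p* = 42, q* = 67.
Because the floor (56) lies above the market-clearing price, it is binding.
At p = 56: qd = 193 - 3·56 = 25 and qs = 3·56 - 59 = 109.
Quantity traded falls to 25. At q = 25 the demand price is (193 - 25)/3 = 56 and the supply price is (59 + 25)/3 = 28.
Deadweight loss = ½ · (56 - 28) · (67 - 25) = ½ · 28 · 42 = 588.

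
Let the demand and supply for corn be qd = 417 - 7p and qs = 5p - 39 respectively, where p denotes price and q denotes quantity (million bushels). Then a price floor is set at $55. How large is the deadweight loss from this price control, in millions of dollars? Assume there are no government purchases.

2427.6

Without the control the market clears where 417 - 7p = 5p - 39, i.e. p* = 38 and q* = 151.
Since 55 > 38, the floor is binding.
At p = 55: qd = 417 - 7·55 = 32 and qs = 5·55 - 39 = 236.
Quantity traded falls to 32. At q = 32 the demand price is (417 - 32)/7 = 55 and the supply price is (39 + 32)/5 = 14.2.
Deadweight loss = ½ · (55 - 14.2) · (151 - 32) = ½ · 40.8 · 119 = 2427.6.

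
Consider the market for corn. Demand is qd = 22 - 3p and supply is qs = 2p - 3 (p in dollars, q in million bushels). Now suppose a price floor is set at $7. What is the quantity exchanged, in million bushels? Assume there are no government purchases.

1

In a free market, 22 - 3p = 2p - 3 gives the equilibrium p* = 5, q* = 7.
Because the floor (7) lies above the market-clearing price, it is binding.
At p = 7: qd = 22 - 3·7 = 1 and qs = 2·7 - 3 = 11.
The quantity actually transacted is the short side, demand: 1.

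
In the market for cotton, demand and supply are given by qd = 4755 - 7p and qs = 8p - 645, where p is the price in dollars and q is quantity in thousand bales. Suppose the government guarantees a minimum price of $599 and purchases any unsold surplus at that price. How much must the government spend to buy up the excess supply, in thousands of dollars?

Setting quantity demanded equal to quantity supplied, 4755 - 7p = 8p - 645, gives p* = 360 and q* = 2235.
The floor of 599 is above the equilibrium price 360, so it binds.
At p = 599: qd = 4755 - 7·599 = 562 and qs = 8·599 - 645 = 4147.
Surplus = qs - qd = 3585.
Government expenditure = surplus × support price = 3585 × 599 = 2147415.

2147415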